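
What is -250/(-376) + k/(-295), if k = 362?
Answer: -31181/55460 ≈ -0.56223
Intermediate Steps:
-250/(-376) + k/(-295) = -250/(-376) + 362/(-295) = -250*(-1/376) + 362*(-1/295) = 125/188 - 362/295 = -31181/55460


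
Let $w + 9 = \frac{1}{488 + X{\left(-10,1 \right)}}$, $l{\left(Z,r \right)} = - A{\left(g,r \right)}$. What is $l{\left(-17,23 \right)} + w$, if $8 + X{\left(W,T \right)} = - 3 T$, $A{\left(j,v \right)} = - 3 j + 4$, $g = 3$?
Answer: $- \frac{1907}{477} \approx -3.9979$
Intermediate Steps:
$A{\left(j,v \right)} = 4 - 3 j$
$X{\left(W,T \right)} = -8 - 3 T$
$l{\left(Z,r \right)} = 5$ ($l{\left(Z,r \right)} = - (4 - 9) = \left(-1\right) \left(-5\right) = 5$)
$w = - \frac{4292}{477}$ ($w = -9 + \frac{1}{488 - 11} = -9 + \frac{1}{477} = - \frac{4292}{477} \approx -8.9979$)
$l{\left(-17,23 \right)} + w = 5 - \frac{4292}{477} = - \frac{1907}{477}$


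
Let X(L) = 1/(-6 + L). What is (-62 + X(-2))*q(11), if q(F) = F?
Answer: -5467/8 ≈ -683.38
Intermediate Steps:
(-62 + X(-2))*q(11) = (-62 + 1/(-6 - 2))*11 = (-62 + 1/(-8))*11 = (-62 - 1/8)*11 = -497/8*11 = -5467/8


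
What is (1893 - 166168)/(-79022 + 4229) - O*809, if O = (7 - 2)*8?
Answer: -2420137205/74793 ≈ -32358.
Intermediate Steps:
O = 40 (O = 5*8 = 40)
(1893 - 166168)/(-79022 + 4229) - O*809 = (1893 - 166168)/(-79022 + 4229) - 40*809 = -164275/(-74793) - 1*32360 = -164275*(-1/74793) - 32360 = 164275/74793 - 32360 = -2420137205/74793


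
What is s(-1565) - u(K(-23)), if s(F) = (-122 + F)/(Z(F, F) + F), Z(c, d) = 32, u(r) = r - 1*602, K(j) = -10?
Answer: 134269/219 ≈ 613.10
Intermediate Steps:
u(r) = -602 + r (u(r) = r - 602 = -602 + r)
s(F) = (-122 + F)/(32 + F)
s(-1565) - u(K(-23)) = (-122 - 1565)/(32 - 1565) - (-602 - 10) = -1687/(-1533) - 1*(-612) = -1/1533*(-1687) + 612 = 241/219 + 612 = 134269/219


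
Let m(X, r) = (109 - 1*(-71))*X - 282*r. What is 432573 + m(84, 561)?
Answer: 289491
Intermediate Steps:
m(X, r) = -282*r + 180*X (m(X, r) = (109 + 71)*X - 282*r = 180*X - 282*r = -282*r + 180*X)
432573 + m(84, 561) = 432573 + (-282*561 + 180*84) = 432573 + (-158202 + 15120) = 432573 - 143082 = 289491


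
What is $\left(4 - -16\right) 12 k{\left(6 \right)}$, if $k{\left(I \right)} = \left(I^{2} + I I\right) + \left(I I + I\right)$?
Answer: $27360$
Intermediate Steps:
$k{\left(I \right)} = I + 3 I^{2}$ ($k{\left(I \right)} = \left(I^{2} + I^{2}\right) + \left(I^{2} + I\right) = 2 I^{2} + \left(I + I^{2}\right) = I + 3 I^{2}$)
$\left(4 - -16\right) 12 k{\left(6 \right)} = \left(4 - -16\right) 12 \cdot 6 \left(1 + 3 \cdot 6\right) = \left(4 + 16\right) 12 \cdot 6 \left(1 + 18\right) = 20 \cdot 12 \cdot 6 \cdot 19 = 240 \cdot 114 = 27360$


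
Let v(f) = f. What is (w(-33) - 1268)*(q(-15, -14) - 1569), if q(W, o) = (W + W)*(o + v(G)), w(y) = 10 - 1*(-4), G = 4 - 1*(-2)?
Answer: 1666566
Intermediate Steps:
G = 6 (G = 4 + 2 = 6)
w(y) = 14 (w(y) = 10 + 4 = 14)
q(W, o) = 2*W*(6 + o) (q(W, o) = (W + W)*(o + 6) = (2*W)*(6 + o) = 2*W*(6 + o))
(w(-33) - 1268)*(q(-15, -14) - 1569) = (14 - 1268)*(2*(-15)*(6 - 14) - 1569) = -1254*(2*(-15)*(-8) - 1569) = -1254*(240 - 1569) = -1254*(-1329) = 1666566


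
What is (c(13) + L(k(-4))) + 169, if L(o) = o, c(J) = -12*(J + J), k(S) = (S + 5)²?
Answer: -142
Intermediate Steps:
k(S) = (5 + S)²
c(J) = -24*J
(c(13) + L(k(-4))) + 169 = (-24*13 + (5 - 4)²) + 169 = (-312 + 1²) + 169 = (-312 + 1) + 169 = -311 + 169 = -142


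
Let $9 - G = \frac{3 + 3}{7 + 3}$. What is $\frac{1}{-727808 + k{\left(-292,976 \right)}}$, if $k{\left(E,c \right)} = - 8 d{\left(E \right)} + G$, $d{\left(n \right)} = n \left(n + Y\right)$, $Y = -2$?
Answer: $- \frac{5}{7072918} \approx -7.0692 \cdot 10^{-7}$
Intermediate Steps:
$d{\left(n \right)} = n \left(-2 + n\right)$ ($d{\left(n \right)} = n \left(n - 2\right) = n \left(-2 + n\right)$)
$G = \frac{42}{5}$ ($G = 9 - \frac{3 + 3}{7 + 3} = 9 - \frac{6}{10} = 9 - 6 \cdot \frac{1}{10} = 9 - \frac{3}{5} = \frac{42}{5} \approx 8.4$)
$k{\left(E,c \right)} = \frac{42}{5} - 8 E \left(-2 + E\right)$ ($k{\left(E,c \right)} = - 8 E \left(-2 + E\right) + \frac{42}{5} = \frac{42}{5} - 8 E \left(-2 + E\right)$)
$\frac{1}{-727808 + k{\left(-292,976 \right)}} = \frac{1}{-727808 + \left(\frac{42}{5} - - 2336 \left(-2 - 292\right)\right)} = \frac{1}{-727808 + \left(\frac{42}{5} - \left(-2336\right) \left(-294\right)\right)} = \frac{1}{-727808 + \left(\frac{42}{5} - 686784\right)} = \frac{1}{-727808 - \frac{3433878}{5}} = \frac{1}{- \frac{7072918}{5}} = - \frac{5}{7072918}$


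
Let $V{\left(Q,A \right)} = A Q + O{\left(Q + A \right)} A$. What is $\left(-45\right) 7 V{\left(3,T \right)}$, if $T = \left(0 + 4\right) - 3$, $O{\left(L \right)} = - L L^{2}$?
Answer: $19215$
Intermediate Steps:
$O{\left(L \right)} = - L^{3}$
$T = 1$ ($T = 4 - 3 = 1$)
$V{\left(Q,A \right)} = A Q - A \left(A + Q\right)^{3}$ ($V{\left(Q,A \right)} = A Q + - \left(Q + A\right)^{3} A = A Q + - \left(A + Q\right)^{3} A = A Q - A \left(A + Q\right)^{3}$)
$\left(-45\right) 7 V{\left(3,T \right)} = \left(-45\right) 7 \cdot 1 \left(3 - \left(1 + 3\right)^{3}\right) = - 315 \cdot 1 \left(3 - 4^{3}\right) = - 315 \cdot 1 \left(3 - 64\right) = - 315 \cdot 1 \left(-61\right) = \left(-315\right) \left(-61\right) = 19215$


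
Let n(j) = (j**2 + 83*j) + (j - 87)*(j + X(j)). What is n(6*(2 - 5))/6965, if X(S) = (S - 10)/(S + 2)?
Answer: 429/5572 ≈ 0.076992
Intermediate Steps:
X(S) = (-10 + S)/(2 + S)
n(j) = j**2 + 83*j + (-87 + j)*(j + (-10 + j)/(2 + j)) (n(j) = (j**2 + 83*j) + (j - 87)*(j + (-10 + j)/(2 + j)) = (j**2 + 83*j) + (-87 + j)*(j + (-10 + j)/(2 + j)) = j**2 + 83*j + (-87 + j)*(j + (-10 + j)/(2 + j)))
n(6*(2 - 5))/6965 = ((870 + (6*(2 - 5))**2 - 630*(2 - 5) + 2*(6*(2 - 5))**3)/(2 + 6*(2 - 5)))/6965 = ((870 + (6*(-3))**2 - 630*(-3) + 2*(6*(-3))**3)/(2 + 6*(-3)))*(1/6965) = ((870 + (-18)**2 - 105*(-18) + 2*(-18)**3)/(2 - 18))*(1/6965) = ((870 + 324 + 1890 + 2*(-5832))/(-16))*(1/6965) = -(870 + 324 + 1890 - 11664)/16*(1/6965) = -1/16*(-8580)*(1/6965) = (2145/4)*(1/6965) = 429/5572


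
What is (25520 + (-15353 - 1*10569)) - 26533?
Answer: -26935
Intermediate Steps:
(25520 + (-15353 - 1*10569)) - 26533 = (25520 + (-15353 - 10569)) - 26533 = (25520 - 25922) - 26533 = -402 - 26533 = -26935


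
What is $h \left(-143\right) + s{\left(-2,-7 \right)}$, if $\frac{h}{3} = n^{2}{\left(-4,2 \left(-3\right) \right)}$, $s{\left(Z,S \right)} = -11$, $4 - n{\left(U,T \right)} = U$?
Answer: $-27467$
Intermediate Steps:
$n{\left(U,T \right)} = 4 - U$
$h = 192$ ($h = 3 \left(4 - -4\right)^{2} = 3 \left(4 + 4\right)^{2} = 3 \cdot 8^{2} = 3 \cdot 64 = 192$)
$h \left(-143\right) + s{\left(-2,-7 \right)} = 192 \left(-143\right) - 11 = -27456 - 11 = -27467$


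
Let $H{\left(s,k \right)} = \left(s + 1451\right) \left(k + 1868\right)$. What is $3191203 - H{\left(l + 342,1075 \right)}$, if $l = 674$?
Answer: $-4069178$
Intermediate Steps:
$H{\left(s,k \right)} = \left(1451 + s\right) \left(1868 + k\right)$
$3191203 - H{\left(l + 342,1075 \right)} = 3191203 - \left(2710468 + 1451 \cdot 1075 + 1868 \left(674 + 342\right) + 1075 \left(674 + 342\right)\right) = 3191203 - \left(2710468 + 1559825 + 1868 \cdot 1016 + 1075 \cdot 1016\right) = 3191203 - \left(2710468 + 1559825 + 1897888 + 1092200\right) = 3191203 - 7260381 = -4069178$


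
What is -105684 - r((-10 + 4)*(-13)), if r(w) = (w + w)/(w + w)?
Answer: -105685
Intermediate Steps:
r(w) = 1 (r(w) = (2*w)/((2*w)) = (2*w)*(1/(2*w)) = 1)
-105684 - r((-10 + 4)*(-13)) = -105684 - 1*1 = -105684 - 1 = -105685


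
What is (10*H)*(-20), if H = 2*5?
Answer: -2000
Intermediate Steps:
H = 10
(10*H)*(-20) = (10*10)*(-20) = 100*(-20) = -2000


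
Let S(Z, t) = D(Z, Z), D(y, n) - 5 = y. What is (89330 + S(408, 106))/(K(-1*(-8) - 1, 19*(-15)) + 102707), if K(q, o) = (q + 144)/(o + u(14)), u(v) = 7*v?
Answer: 16781941/19206058 ≈ 0.87378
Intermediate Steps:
D(y, n) = 5 + y
S(Z, t) = 5 + Z
K(q, o) = (144 + q)/(98 + o) (K(q, o) = (q + 144)/(o + 7*14) = (144 + q)/(o + 98) = (144 + q)/(98 + o))
(89330 + S(408, 106))/(K(-1*(-8) - 1, 19*(-15)) + 102707) = (89330 + (5 + 408))/((144 + (-1*(-8) - 1))/(98 + 19*(-15)) + 102707) = (89330 + 413)/((144 + (8 - 1))/(98 - 285) + 102707) = 89743/((144 + 7)/(-187) + 102707) = 89743/(-1/187*151 + 102707) = 89743/(-151/187 + 102707) = 89743/(19206058/187) = 89743*(187/19206058) = 16781941/19206058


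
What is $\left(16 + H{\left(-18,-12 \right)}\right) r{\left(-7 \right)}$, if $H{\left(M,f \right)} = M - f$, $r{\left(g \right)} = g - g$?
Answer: $0$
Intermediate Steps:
$r{\left(g \right)} = 0$
$\left(16 + H{\left(-18,-12 \right)}\right) r{\left(-7 \right)} = \left(16 - 6\right) 0 = 10 \cdot 0 = 0$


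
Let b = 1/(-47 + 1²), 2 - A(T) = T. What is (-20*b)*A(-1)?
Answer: 30/23 ≈ 1.3043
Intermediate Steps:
A(T) = 2 - T
b = -1/46 (b = 1/(-47 + 1) = 1/(-46) = -1/46 ≈ -0.021739)
(-20*b)*A(-1) = (-20*(-1/46))*(2 - 1*(-1)) = 10*(2 + 1)/23 = (10/23)*3 = 30/23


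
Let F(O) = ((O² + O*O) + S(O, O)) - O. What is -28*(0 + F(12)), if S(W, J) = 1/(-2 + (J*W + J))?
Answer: -85010/11 ≈ -7728.2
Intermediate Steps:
S(W, J) = 1/(-2 + J + J*W) (S(W, J) = 1/(-2 + (J + J*W)) = 1/(-2 + J + J*W))
F(O) = 1/(-2 + O + O²) - O + 2*O² (F(O) = ((O² + O*O) + 1/(-2 + O + O*O)) - O = ((O² + O²) + 1/(-2 + O + O²)) - O = (2*O² + 1/(-2 + O + O²)) - O = (1/(-2 + O + O²) + 2*O²) - O = 1/(-2 + O + O²) - O + 2*O²)
-28*(0 + F(12)) = -28*(0 + (1 + 12*(-1 + 2*12)*(-2 + 12 + 12²))/(-2 + 12 + 12²)) = -28*(0 + (1 + 12*(-1 + 24)*(-2 + 12 + 144))/(-2 + 12 + 144)) = -28*(0 + (1 + 12*23*154)/154) = -28*(0 + (1 + 42504)/154) = -28*(0 + (1/154)*42505) = -28*(0 + 42505/154) = -28*42505/154 = -85010/11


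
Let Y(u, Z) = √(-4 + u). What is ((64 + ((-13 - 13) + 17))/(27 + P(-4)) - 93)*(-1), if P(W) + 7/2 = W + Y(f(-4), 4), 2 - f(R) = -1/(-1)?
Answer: 46093/511 + 220*I*√3/1533 ≈ 90.202 + 0.24857*I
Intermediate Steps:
f(R) = 1 (f(R) = 2 - (-1)/(-1) = 2 - (-1)*(-1) = 2 - 1*1 = 2 - 1 = 1)
P(W) = -7/2 + W + I*√3 (P(W) = -7/2 + (W + √(-4 + 1)) = -7/2 + (W + √(-3)) = -7/2 + (W + I*√3) = -7/2 + W + I*√3)
((64 + ((-13 - 13) + 17))/(27 + P(-4)) - 93)*(-1) = ((64 + ((-13 - 13) + 17))/(27 + (-7/2 - 4 + I*√3)) - 93)*(-1) = ((64 + (-26 + 17))/(27 + (-15/2 + I*√3)) - 93)*(-1) = ((64 - 9)/(39/2 + I*√3) - 93)*(-1) = (55/(39/2 + I*√3) - 93)*(-1) = (-93 + 55/(39/2 + I*√3))*(-1) = 93 - 55/(39/2 + I*√3)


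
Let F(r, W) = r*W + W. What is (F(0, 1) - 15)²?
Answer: 196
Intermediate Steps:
F(r, W) = W + W*r (F(r, W) = W*r + W = W + W*r)
(F(0, 1) - 15)² = (1*(1 + 0) - 15)² = (1*1 - 15)² = (1 - 15)² = (-14)² = 196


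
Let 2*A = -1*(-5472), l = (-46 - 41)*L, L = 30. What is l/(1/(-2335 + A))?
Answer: -1046610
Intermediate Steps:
l = -2610 (l = (-46 - 41)*30 = -87*30 = -2610)
A = 2736 (A = (-1*(-5472))/2 = (½)*5472 = 2736)
l/(1/(-2335 + A)) = -2610/(1/(-2335 + 2736)) = -2610/(1/401) = -2610/1/401 = -2610*401 = -1046610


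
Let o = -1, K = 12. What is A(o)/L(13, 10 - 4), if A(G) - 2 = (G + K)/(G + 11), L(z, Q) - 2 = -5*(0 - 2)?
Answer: 31/120 ≈ 0.25833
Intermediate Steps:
L(z, Q) = 12 (L(z, Q) = 2 - 5*(0 - 2) = 2 - 5*(-2) = 2 + 10 = 12)
A(G) = 2 + (12 + G)/(11 + G) (A(G) = 2 + (G + 12)/(G + 11) = 2 + (12 + G)/(11 + G))
A(o)/L(13, 10 - 4) = ((34 + 3*(-1))/(11 - 1))/12 = ((34 - 3)/10)*(1/12) = ((1/10)*31)*(1/12) = (31/10)*(1/12) = 31/120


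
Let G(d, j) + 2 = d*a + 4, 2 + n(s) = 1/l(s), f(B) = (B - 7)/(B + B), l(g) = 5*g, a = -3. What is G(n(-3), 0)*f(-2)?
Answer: 369/20 ≈ 18.450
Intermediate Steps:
f(B) = (-7 + B)/(2*B) (f(B) = (-7 + B)/((2*B)) = (-7 + B)*(1/(2*B)) = (-7 + B)/(2*B))
n(s) = -2 + 1/(5*s)
G(d, j) = 2 - 3*d (G(d, j) = -2 + (d*(-3) + 4) = -2 + (-3*d + 4) = -2 + (4 - 3*d) = 2 - 3*d)
G(n(-3), 0)*f(-2) = (2 - 3*(-2 + (⅕)/(-3)))*((½)*(-7 - 2)/(-2)) = (2 - 3*(-2 + (⅕)*(-⅓)))*((½)*(-½)*(-9)) = (2 - 3*(-2 - 1/15))*(9/4) = (2 - 3*(-31/15))*(9/4) = (2 + 31/5)*(9/4) = (41/5)*(9/4) = 369/20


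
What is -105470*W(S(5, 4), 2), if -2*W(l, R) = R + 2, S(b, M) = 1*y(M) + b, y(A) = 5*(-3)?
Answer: 210940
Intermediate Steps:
y(A) = -15
S(b, M) = -15 + b (S(b, M) = 1*(-15) + b = -15 + b)
W(l, R) = -1 - R/2 (W(l, R) = -(R + 2)/2 = -(2 + R)/2 = -1 - R/2)
-105470*W(S(5, 4), 2) = -105470*(-1 - ½*2) = -105470*(-1 - 1) = -105470*(-2) = 210940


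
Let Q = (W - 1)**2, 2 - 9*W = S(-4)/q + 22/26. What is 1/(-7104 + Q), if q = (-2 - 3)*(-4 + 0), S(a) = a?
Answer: -342225/2430919391 ≈ -0.00014078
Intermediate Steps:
q = 20 (q = -5*(-4) = 20)
W = 88/585 (W = 2/9 - (-4/20 + 22/26)/9 = 2/9 - (-4*1/20 + 22*(1/26))/9 = 2/9 - (-1/5 + 11/13)/9 = 2/9 - 1/9*42/65 = 2/9 - 14/195 = 88/585 ≈ 0.15043)
Q = 247009/342225 (Q = (88/585 - 1)**2 = (-497/585)**2 = 247009/342225 ≈ 0.72177)
1/(-7104 + Q) = 1/(-7104 + 247009/342225) = 1/(-2430919391/342225) = -342225/2430919391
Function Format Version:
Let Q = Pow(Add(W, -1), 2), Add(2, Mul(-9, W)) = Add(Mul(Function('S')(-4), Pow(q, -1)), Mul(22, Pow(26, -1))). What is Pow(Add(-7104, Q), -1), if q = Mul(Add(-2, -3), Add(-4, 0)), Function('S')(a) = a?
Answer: Rational(-342225, 2430919391) ≈ -0.00014078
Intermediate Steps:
q = 20 (q = Mul(-5, -4) = 20)
W = Rational(88, 585) (W = Add(Rational(2, 9), Mul(Rational(-1, 9), Add(Mul(-4, Pow(20, -1)), Mul(22, Pow(26, -1))))) = Add(Rational(2, 9), Mul(Rational(-1, 9), Add(Mul(-4, Rational(1, 20)), Mul(22, Rational(1, 26))))) = Add(Rational(2, 9), Mul(Rational(-1, 9), Add(Rational(-1, 5), Rational(11, 13)))) = Add(Rational(2, 9), Mul(Rational(-1, 9), Rational(42, 65))) = Add(Rational(2, 9), Rational(-14, 195)) = Rational(88, 585) ≈ 0.15043)
Q = Rational(247009, 342225) (Q = Pow(Add(Rational(88, 585), -1), 2) = Pow(Rational(-497, 585), 2) = Rational(247009, 342225) ≈ 0.72177)
Pow(Add(-7104, Q), -1) = Pow(Add(-7104, Rational(247009, 342225)), -1) = Pow(Rational(-2430919391, 342225), -1) = Rational(-342225, 2430919391)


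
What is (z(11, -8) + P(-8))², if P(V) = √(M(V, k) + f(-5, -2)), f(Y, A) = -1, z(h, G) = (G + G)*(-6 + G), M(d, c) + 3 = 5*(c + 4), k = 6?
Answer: 50222 + 448*√46 ≈ 53261.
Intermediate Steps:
M(d, c) = 17 + 5*c (M(d, c) = -3 + 5*(c + 4) = -3 + 5*(4 + c) = -3 + (20 + 5*c) = 17 + 5*c)
z(h, G) = 2*G*(-6 + G) (z(h, G) = (2*G)*(-6 + G) = 2*G*(-6 + G))
P(V) = √46 (P(V) = √((17 + 5*6) - 1) = √((17 + 30) - 1) = √(47 - 1) = √46)
(z(11, -8) + P(-8))² = (2*(-8)*(-6 - 8) + √46)² = (2*(-8)*(-14) + √46)² = (224 + √46)²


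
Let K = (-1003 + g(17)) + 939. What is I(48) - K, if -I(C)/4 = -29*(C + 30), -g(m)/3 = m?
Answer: 9163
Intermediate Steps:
g(m) = -3*m
I(C) = 3480 + 116*C (I(C) = -(-116)*(C + 30) = -(-116)*(30 + C) = -4*(-870 - 29*C) = 3480 + 116*C)
K = -115 (K = (-1003 - 3*17) + 939 = (-1003 - 51) + 939 = -1054 + 939 = -115)
I(48) - K = (3480 + 116*48) - 1*(-115) = (3480 + 5568) + 115 = 9048 + 115 = 9163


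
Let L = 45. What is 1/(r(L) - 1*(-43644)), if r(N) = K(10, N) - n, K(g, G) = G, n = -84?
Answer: 1/43773 ≈ 2.2845e-5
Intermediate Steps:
r(N) = 84 + N (r(N) = N - 1*(-84) = N + 84 = 84 + N)
1/(r(L) - 1*(-43644)) = 1/((84 + 45) - 1*(-43644)) = 1/(129 + 43644) = 1/43773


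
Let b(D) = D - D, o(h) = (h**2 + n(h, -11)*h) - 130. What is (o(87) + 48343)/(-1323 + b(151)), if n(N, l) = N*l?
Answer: 3053/147 ≈ 20.769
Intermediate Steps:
o(h) = -130 - 10*h**2 (o(h) = (h**2 + (h*(-11))*h) - 130 = (h**2 + (-11*h)*h) - 130 = (h**2 - 11*h**2) - 130 = -10*h**2 - 130 = -130 - 10*h**2)
b(D) = 0
(o(87) + 48343)/(-1323 + b(151)) = ((-130 - 10*87**2) + 48343)/(-1323 + 0) = ((-130 - 10*7569) + 48343)/(-1323) = ((-130 - 75690) + 48343)*(-1/1323) = (-75820 + 48343)*(-1/1323) = -27477*(-1/1323) = 3053/147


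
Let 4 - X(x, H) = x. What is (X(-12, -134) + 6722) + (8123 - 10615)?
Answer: 4246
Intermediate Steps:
X(x, H) = 4 - x
(X(-12, -134) + 6722) + (8123 - 10615) = ((4 - 1*(-12)) + 6722) + (8123 - 10615) = ((4 + 12) + 6722) - 2492 = (16 + 6722) - 2492 = 6738 - 2492 = 4246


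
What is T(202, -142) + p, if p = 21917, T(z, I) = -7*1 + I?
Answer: 21768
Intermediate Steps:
T(z, I) = -7 + I
T(202, -142) + p = (-7 - 142) + 21917 = -149 + 21917 = 21768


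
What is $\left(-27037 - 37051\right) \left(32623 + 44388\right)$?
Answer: $-4935480968$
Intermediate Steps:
$\left(-27037 - 37051\right) \left(32623 + 44388\right) = \left(-64088\right) 77011 = -4935480968$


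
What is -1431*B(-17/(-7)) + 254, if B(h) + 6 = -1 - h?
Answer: 96224/7 ≈ 13746.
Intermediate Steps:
B(h) = -7 - h (B(h) = -6 + (-1 - h) = -7 - h)
-1431*B(-17/(-7)) + 254 = -1431*(-7 - (-17)/(-7)) + 254 = -1431*(-7 - (-17)*(-1)/7) + 254 = -1431*(-7 - 1*17/7) + 254 = -1431*(-7 - 17/7) + 254 = -1431*(-66/7) + 254 = 94446/7 + 254 = 96224/7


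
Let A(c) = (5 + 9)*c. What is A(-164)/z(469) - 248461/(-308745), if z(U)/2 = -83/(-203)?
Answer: -71930547517/25625835 ≈ -2807.0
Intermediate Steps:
A(c) = 14*c
z(U) = 166/203 (z(U) = 2*(-83/(-203)) = 2*(-83*(-1/203)) = 2*(83/203) = 166/203)
A(-164)/z(469) - 248461/(-308745) = (14*(-164))/(166/203) - 248461/(-308745) = -2296*203/166 - 248461*(-1/308745) = -233044/83 + 248461/308745 = -71930547517/25625835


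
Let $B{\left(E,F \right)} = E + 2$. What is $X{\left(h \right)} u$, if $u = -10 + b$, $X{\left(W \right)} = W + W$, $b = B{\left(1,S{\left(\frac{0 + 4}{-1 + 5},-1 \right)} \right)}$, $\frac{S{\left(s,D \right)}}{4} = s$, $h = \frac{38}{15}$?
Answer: $- \frac{532}{15} \approx -35.467$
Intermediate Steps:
$h = \frac{38}{15}$ ($h = 38 \cdot \frac{1}{15} = \frac{38}{15} \approx 2.5333$)
$S{\left(s,D \right)} = 4 s$
$B{\left(E,F \right)} = 2 + E$
$b = 3$ ($b = 2 + 1 = 3$)
$X{\left(W \right)} = 2 W$
$u = -7$ ($u = -10 + 3 = -7$)
$X{\left(h \right)} u = 2 \cdot \frac{38}{15} \left(-7\right) = \frac{76}{15} \left(-7\right) = - \frac{532}{15}$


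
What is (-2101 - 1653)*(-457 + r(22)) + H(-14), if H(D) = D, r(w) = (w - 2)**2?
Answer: 213964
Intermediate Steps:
r(w) = (-2 + w)**2
(-2101 - 1653)*(-457 + r(22)) + H(-14) = (-2101 - 1653)*(-457 + (-2 + 22)**2) - 14 = -3754*(-457 + 20**2) - 14 = -3754*(-457 + 400) - 14 = -3754*(-57) - 14 = 213978 - 14 = 213964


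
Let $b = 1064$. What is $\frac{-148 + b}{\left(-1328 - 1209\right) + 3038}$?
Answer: $\frac{916}{501} \approx 1.8283$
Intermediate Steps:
$\frac{-148 + b}{\left(-1328 - 1209\right) + 3038} = \frac{-148 + 1064}{\left(-1328 - 1209\right) + 3038} = \frac{916}{\left(-1328 - 1209\right) + 3038} = \frac{916}{-2537 + 3038} = \frac{916}{501}$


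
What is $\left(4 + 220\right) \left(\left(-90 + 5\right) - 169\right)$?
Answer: $-56896$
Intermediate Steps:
$\left(4 + 220\right) \left(\left(-90 + 5\right) - 169\right) = 224 \left(-85 - 169\right) = 224 \left(-254\right) = -56896$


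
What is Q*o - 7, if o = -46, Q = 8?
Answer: -375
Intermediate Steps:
Q*o - 7 = 8*(-46) - 7 = -368 - 7 = -375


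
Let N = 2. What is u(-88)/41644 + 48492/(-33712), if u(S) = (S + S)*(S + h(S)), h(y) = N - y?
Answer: -126954217/87743908 ≈ -1.4469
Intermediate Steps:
h(y) = 2 - y
u(S) = 4*S (u(S) = (S + S)*(S + (2 - S)) = (2*S)*2 = 4*S)
u(-88)/41644 + 48492/(-33712) = (4*(-88))/41644 + 48492/(-33712) = -352*1/41644 + 48492*(-1/33712) = -88/10411 - 12123/8428 = -126954217/87743908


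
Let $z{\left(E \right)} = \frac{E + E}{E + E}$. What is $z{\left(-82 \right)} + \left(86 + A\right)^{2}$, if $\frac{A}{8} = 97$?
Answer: $743045$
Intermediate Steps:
$A = 776$ ($A = 8 \cdot 97 = 776$)
$z{\left(E \right)} = 1$ ($z{\left(E \right)} = \frac{2 E}{2 E} = 2 E \frac{1}{2 E} = 1$)
$z{\left(-82 \right)} + \left(86 + A\right)^{2} = 1 + \left(86 + 776\right)^{2} = 1 + 862^{2} = 1 + 743044 = 743045$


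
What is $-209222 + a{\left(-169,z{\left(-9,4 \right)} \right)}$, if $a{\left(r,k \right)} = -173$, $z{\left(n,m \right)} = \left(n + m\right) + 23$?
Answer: $-209395$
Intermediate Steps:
$z{\left(n,m \right)} = 23 + m + n$ ($z{\left(n,m \right)} = \left(m + n\right) + 23 = 23 + m + n$)
$-209222 + a{\left(-169,z{\left(-9,4 \right)} \right)} = -209222 - 173 = -209395$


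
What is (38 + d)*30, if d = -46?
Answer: -240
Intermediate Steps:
(38 + d)*30 = (38 - 46)*30 = -8*30 = -240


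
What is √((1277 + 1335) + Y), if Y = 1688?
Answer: 10*√43 ≈ 65.574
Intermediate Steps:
√((1277 + 1335) + Y) = √((1277 + 1335) + 1688) = √(2612 + 1688) = √4300 = 10*√43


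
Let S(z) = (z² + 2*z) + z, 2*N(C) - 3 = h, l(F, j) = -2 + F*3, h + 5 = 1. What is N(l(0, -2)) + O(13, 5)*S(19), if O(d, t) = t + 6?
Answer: 9195/2 ≈ 4597.5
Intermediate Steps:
h = -4 (h = -5 + 1 = -4)
l(F, j) = -2 + 3*F
N(C) = -½ (N(C) = 3/2 + (½)*(-4) = 3/2 - 2 = -½)
O(d, t) = 6 + t
S(z) = z² + 3*z
N(l(0, -2)) + O(13, 5)*S(19) = -½ + (6 + 5)*(19*(3 + 19)) = -½ + 11*(19*22) = -½ + 11*418 = -½ + 4598 = 9195/2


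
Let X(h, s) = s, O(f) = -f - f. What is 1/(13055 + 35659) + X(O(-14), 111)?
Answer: 5407255/48714 ≈ 111.00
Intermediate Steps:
O(f) = -2*f
1/(13055 + 35659) + X(O(-14), 111) = 1/(13055 + 35659) + 111 = 1/48714 + 111 = 5407255/48714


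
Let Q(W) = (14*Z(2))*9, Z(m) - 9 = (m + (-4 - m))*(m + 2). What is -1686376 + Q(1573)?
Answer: -1687258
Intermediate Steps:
Z(m) = 1 - 4*m (Z(m) = 9 + (m + (-4 - m))*(m + 2) = 9 - 4*(2 + m) = 9 + (-8 - 4*m) = 1 - 4*m)
Q(W) = -882 (Q(W) = (14*(1 - 4*2))*9 = (14*(1 - 8))*9 = (14*(-7))*9 = -98*9 = -882)
-1686376 + Q(1573) = -1686376 - 882 = -1687258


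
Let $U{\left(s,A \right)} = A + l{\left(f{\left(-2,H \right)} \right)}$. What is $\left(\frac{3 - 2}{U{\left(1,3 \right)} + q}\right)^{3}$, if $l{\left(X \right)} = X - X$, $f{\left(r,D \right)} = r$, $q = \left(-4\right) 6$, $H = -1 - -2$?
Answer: $- \frac{1}{9261} \approx -0.00010798$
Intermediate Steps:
$H = 1$ ($H = -1 + 2 = 1$)
$q = -24$
$l{\left(X \right)} = 0$
$U{\left(s,A \right)} = A$ ($U{\left(s,A \right)} = A + 0 = A$)
$\left(\frac{3 - 2}{U{\left(1,3 \right)} + q}\right)^{3} = \left(\frac{3 - 2}{3 - 24}\right)^{3} = \left(1 \frac{1}{-21}\right)^{3} = \left(1 \left(- \frac{1}{21}\right)\right)^{3} = \left(- \frac{1}{21}\right)^{3} = - \frac{1}{9261}$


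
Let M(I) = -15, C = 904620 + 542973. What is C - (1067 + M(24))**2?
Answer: 340889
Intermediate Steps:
C = 1447593
C - (1067 + M(24))**2 = 1447593 - (1067 - 15)**2 = 1447593 - 1*1052**2 = 1447593 - 1*1106704 = 1447593 - 1106704 = 340889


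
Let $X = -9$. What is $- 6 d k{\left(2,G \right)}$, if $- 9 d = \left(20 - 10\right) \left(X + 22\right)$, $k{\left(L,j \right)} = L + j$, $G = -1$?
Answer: $\frac{260}{3} \approx 86.667$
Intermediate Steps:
$d = - \frac{130}{9}$ ($d = - \frac{\left(20 - 10\right) \left(-9 + 22\right)}{9} = - \frac{10 \cdot 13}{9} = \left(- \frac{1}{9}\right) 130 = - \frac{130}{9} \approx -14.444$)
$- 6 d k{\left(2,G \right)} = \left(-6\right) \left(- \frac{130}{9}\right) \left(2 - 1\right) = \frac{260}{3} \cdot 1 = \frac{260}{3}$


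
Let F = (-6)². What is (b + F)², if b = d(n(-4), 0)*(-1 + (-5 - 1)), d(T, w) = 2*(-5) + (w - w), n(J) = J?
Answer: 11236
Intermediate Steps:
F = 36
d(T, w) = -10 (d(T, w) = -10 + 0 = -10)
b = 70 (b = -10*(-1 + (-5 - 1)) = -10*(-1 - 6) = -10*(-7) = 70)
(b + F)² = (70 + 36)² = 106² = 11236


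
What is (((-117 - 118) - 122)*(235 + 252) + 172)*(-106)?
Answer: 18410822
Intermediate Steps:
(((-117 - 118) - 122)*(235 + 252) + 172)*(-106) = ((-235 - 122)*487 + 172)*(-106) = (-357*487 + 172)*(-106) = (-173859 + 172)*(-106) = -173687*(-106) = 18410822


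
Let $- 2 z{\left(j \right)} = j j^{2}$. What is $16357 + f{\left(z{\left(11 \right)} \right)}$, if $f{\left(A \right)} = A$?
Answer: $\frac{31383}{2} \approx 15692.0$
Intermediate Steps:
$z{\left(j \right)} = - \frac{j^{3}}{2}$ ($z{\left(j \right)} = - \frac{j j^{2}}{2} = - \frac{j^{3}}{2}$)
$16357 + f{\left(z{\left(11 \right)} \right)} = 16357 - \frac{11^{3}}{2} = 16357 - \frac{1331}{2} = \frac{31383}{2}$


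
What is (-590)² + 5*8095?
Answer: 388575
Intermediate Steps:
(-590)² + 5*8095 = 348100 + 40475 = 388575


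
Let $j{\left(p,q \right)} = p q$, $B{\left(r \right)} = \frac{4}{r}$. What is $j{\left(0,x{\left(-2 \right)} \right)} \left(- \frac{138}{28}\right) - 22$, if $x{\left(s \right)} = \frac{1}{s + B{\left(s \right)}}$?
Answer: $-22$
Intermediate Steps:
$x{\left(s \right)} = \frac{1}{s + \frac{4}{s}}$
$j{\left(0,x{\left(-2 \right)} \right)} \left(- \frac{138}{28}\right) - 22 = 0 \left(- \frac{2}{4 + \left(-2\right)^{2}}\right) \left(- \frac{138}{28}\right) - 22 = 0 \left(- \frac{2}{4 + 4}\right) \left(\left(-138\right) \frac{1}{28}\right) - 22 = 0 \left(- \frac{2}{8}\right) \left(- \frac{69}{14}\right) - 22 = 0 \left(\left(-2\right) \frac{1}{8}\right) \left(- \frac{69}{14}\right) - 22 = 0 \left(- \frac{1}{4}\right) \left(- \frac{69}{14}\right) - 22 = 0 \left(- \frac{69}{14}\right) - 22 = 0 - 22 = -22$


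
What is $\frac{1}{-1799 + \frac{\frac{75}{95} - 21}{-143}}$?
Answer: $- \frac{2717}{4887499} \approx -0.00055591$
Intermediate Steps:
$\frac{1}{-1799 + \frac{\frac{75}{95} - 21}{-143}} = \frac{1}{-1799 - \frac{75 \cdot \frac{1}{95} - 21}{143}} = \frac{1}{-1799 - \frac{\frac{15}{19} - 21}{143}} = \frac{1}{-1799 - - \frac{384}{2717}} = \frac{1}{-1799 + \frac{384}{2717}} = \frac{1}{- \frac{4887499}{2717}} = - \frac{2717}{4887499}$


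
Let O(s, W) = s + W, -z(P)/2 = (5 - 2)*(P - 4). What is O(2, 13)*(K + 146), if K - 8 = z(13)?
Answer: 1500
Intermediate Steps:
z(P) = 24 - 6*P (z(P) = -2*(5 - 2)*(P - 4) = -6*(-4 + P) = -2*(-12 + 3*P) = 24 - 6*P)
K = -46 (K = 8 + (24 - 6*13) = 8 + (24 - 78) = 8 - 54 = -46)
O(s, W) = W + s
O(2, 13)*(K + 146) = (13 + 2)*(-46 + 146) = 15*100 = 1500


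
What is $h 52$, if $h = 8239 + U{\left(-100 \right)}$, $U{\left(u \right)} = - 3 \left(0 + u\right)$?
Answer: $444028$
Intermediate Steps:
$U{\left(u \right)} = - 3 u$
$h = 8539$ ($h = 8239 - -300 = 8239 + 300 = 8539$)
$h 52 = 8539 \cdot 52 = 444028$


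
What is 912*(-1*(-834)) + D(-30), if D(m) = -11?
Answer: 760597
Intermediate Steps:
912*(-1*(-834)) + D(-30) = 912*(-1*(-834)) - 11 = 912*834 - 11 = 760608 - 11 = 760597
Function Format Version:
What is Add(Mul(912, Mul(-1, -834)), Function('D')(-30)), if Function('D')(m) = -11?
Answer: 760597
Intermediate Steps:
Add(Mul(912, Mul(-1, -834)), Function('D')(-30)) = Add(Mul(912, Mul(-1, -834)), -11) = Add(Mul(912, 834), -11) = Add(760608, -11) = 760597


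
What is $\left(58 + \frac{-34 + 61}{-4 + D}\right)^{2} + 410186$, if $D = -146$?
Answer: $\frac{1033822881}{2500} \approx 4.1353 \cdot 10^{5}$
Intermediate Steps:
$\left(58 + \frac{-34 + 61}{-4 + D}\right)^{2} + 410186 = \left(58 + \frac{-34 + 61}{-4 - 146}\right)^{2} + 410186 = \left(58 + \frac{27}{-150}\right)^{2} + 410186 = \left(58 + 27 \left(- \frac{1}{150}\right)\right)^{2} + 410186 = \left(58 - \frac{9}{50}\right)^{2} + 410186 = \left(\frac{2891}{50}\right)^{2} + 410186 = \frac{8357881}{2500} + 410186 = \frac{1033822881}{2500}$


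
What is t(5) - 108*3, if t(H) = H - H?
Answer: -324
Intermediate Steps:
t(H) = 0
t(5) - 108*3 = 0 - 108*3 = 0 - 324 = -324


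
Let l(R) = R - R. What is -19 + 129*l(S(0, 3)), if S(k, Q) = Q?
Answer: -19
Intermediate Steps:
l(R) = 0
-19 + 129*l(S(0, 3)) = -19 + 129*0 = -19 + 0 = -19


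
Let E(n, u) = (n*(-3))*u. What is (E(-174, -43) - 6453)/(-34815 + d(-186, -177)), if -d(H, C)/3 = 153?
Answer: 9633/11758 ≈ 0.81927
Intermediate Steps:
E(n, u) = -3*n*u (E(n, u) = (-3*n)*u = -3*n*u)
d(H, C) = -459 (d(H, C) = -3*153 = -459)
(E(-174, -43) - 6453)/(-34815 + d(-186, -177)) = (-3*(-174)*(-43) - 6453)/(-34815 - 459) = (-22446 - 6453)/(-35274) = -28899*(-1/35274) = 9633/11758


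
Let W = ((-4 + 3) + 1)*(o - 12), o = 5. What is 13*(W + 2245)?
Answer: 29185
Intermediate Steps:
W = 0 (W = ((-4 + 3) + 1)*(5 - 12) = (-1 + 1)*(-7) = 0*(-7) = 0)
13*(W + 2245) = 13*(0 + 2245) = 13*2245 = 29185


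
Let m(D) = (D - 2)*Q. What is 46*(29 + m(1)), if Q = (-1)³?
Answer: 1380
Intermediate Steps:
Q = -1
m(D) = 2 - D (m(D) = (D - 2)*(-1) = (-2 + D)*(-1) = 2 - D)
46*(29 + m(1)) = 46*(29 + (2 - 1*1)) = 46*(29 + (2 - 1)) = 46*(29 + 1) = 46*30 = 1380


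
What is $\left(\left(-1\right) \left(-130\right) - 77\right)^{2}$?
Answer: $2809$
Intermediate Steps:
$\left(\left(-1\right) \left(-130\right) - 77\right)^{2} = \left(130 - 77\right)^{2} = 53^{2} = 2809$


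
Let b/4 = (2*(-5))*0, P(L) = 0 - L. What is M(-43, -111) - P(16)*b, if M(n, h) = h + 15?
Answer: -96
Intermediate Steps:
M(n, h) = 15 + h
P(L) = -L
b = 0 (b = 4*((2*(-5))*0) = 4*(-10*0) = 4*0 = 0)
M(-43, -111) - P(16)*b = (15 - 111) - (-1*16)*0 = -96 - (-16)*0 = -96 - 1*0 = -96 + 0 = -96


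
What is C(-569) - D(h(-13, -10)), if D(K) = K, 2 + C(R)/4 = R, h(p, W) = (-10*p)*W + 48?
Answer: -1032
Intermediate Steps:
h(p, W) = 48 - 10*W*p (h(p, W) = -10*W*p + 48 = 48 - 10*W*p)
C(R) = -8 + 4*R
C(-569) - D(h(-13, -10)) = (-8 + 4*(-569)) - (48 - 10*(-10)*(-13)) = (-8 - 2276) - (48 - 1300) = -2284 - 1*(-1252) = -2284 + 1252 = -1032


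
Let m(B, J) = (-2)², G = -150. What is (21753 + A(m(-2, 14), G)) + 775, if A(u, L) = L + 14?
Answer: 22392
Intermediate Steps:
m(B, J) = 4
A(u, L) = 14 + L
(21753 + A(m(-2, 14), G)) + 775 = (21753 + (14 - 150)) + 775 = (21753 - 136) + 775 = 21617 + 775 = 22392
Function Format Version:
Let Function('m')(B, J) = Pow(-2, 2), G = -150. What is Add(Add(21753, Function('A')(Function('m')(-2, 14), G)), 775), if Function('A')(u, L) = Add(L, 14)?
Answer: 22392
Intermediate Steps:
Function('m')(B, J) = 4
Function('A')(u, L) = Add(14, L)
Add(Add(21753, Function('A')(Function('m')(-2, 14), G)), 775) = Add(Add(21753, Add(14, -150)), 775) = Add(Add(21753, -136), 775) = Add(21617, 775) = 22392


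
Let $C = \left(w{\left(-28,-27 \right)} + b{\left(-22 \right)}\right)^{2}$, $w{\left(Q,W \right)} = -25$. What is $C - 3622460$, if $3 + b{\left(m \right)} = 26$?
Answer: $-3622456$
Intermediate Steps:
$b{\left(m \right)} = 23$ ($b{\left(m \right)} = -3 + 26 = 23$)
$C = 4$ ($C = \left(-25 + 23\right)^{2} = \left(-2\right)^{2} = 4$)
$C - 3622460 = 4 - 3622460 = -3622456$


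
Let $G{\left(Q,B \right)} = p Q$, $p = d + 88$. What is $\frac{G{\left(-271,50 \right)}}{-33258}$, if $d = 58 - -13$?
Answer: $\frac{14363}{11086} \approx 1.2956$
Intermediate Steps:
$d = 71$ ($d = 58 + 13 = 71$)
$p = 159$ ($p = 71 + 88 = 159$)
$G{\left(Q,B \right)} = 159 Q$
$\frac{G{\left(-271,50 \right)}}{-33258} = \frac{159 \left(-271\right)}{-33258} = \left(-43089\right) \left(- \frac{1}{33258}\right) = \frac{14363}{11086}$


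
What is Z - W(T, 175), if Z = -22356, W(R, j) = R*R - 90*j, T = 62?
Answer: -10450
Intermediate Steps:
W(R, j) = R² - 90*j
Z - W(T, 175) = -22356 - (62² - 90*175) = -22356 - (3844 - 15750) = -22356 - 1*(-11906) = -22356 + 11906 = -10450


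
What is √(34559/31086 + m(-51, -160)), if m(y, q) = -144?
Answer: 5*I*√613682542/10362 ≈ 11.954*I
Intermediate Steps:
√(34559/31086 + m(-51, -160)) = √(34559/31086 - 144) = √(-4441825/31086) = 5*I*√613682542/10362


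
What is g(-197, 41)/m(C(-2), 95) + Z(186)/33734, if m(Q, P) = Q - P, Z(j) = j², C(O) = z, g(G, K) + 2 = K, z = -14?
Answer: 1227669/1838503 ≈ 0.66776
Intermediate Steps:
g(G, K) = -2 + K
C(O) = -14
g(-197, 41)/m(C(-2), 95) + Z(186)/33734 = (-2 + 41)/(-14 - 1*95) + 186²/33734 = 39/(-14 - 95) + 34596*(1/33734) = 39/(-109) + 17298/16867 = 39*(-1/109) + 17298/16867 = -39/109 + 17298/16867 = 1227669/1838503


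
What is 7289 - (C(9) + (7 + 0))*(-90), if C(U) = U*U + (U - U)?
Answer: 15209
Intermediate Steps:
C(U) = U**2 (C(U) = U**2 + 0 = U**2)
7289 - (C(9) + (7 + 0))*(-90) = 7289 - (9**2 + (7 + 0))*(-90) = 7289 - (81 + 7)*(-90) = 7289 - 88*(-90) = 7289 - 1*(-7920) = 7289 + 7920 = 15209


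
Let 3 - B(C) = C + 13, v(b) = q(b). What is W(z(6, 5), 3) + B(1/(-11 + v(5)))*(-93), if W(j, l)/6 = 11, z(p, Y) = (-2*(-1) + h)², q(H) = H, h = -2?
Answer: 1961/2 ≈ 980.50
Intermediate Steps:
z(p, Y) = 0 (z(p, Y) = (-2*(-1) - 2)² = (2 - 2)² = 0² = 0)
v(b) = b
W(j, l) = 66 (W(j, l) = 6*11 = 66)
B(C) = -10 - C (B(C) = 3 - (C + 13) = 3 - (13 + C) = 3 + (-13 - C) = -10 - C)
W(z(6, 5), 3) + B(1/(-11 + v(5)))*(-93) = 66 + (-10 - 1/(-11 + 5))*(-93) = 66 + (-10 - 1/(-6))*(-93) = 66 + (-10 - 1*(-⅙))*(-93) = 66 + (-10 + ⅙)*(-93) = 66 - 59/6*(-93) = 66 + 1829/2 = 1961/2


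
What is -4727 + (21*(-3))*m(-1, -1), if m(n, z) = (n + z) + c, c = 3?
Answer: -4790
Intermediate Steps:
m(n, z) = 3 + n + z (m(n, z) = (n + z) + 3 = 3 + n + z)
-4727 + (21*(-3))*m(-1, -1) = -4727 + (21*(-3))*(3 - 1 - 1) = -4727 - 63*1 = -4727 - 63 = -4790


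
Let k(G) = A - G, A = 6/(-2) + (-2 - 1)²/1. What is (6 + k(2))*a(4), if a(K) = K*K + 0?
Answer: 160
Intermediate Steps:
a(K) = K² (a(K) = K² + 0 = K²)
A = 6 (A = 6*(-½) + (-3)²*1 = -3 + 9*1 = -3 + 9 = 6)
k(G) = 6 - G
(6 + k(2))*a(4) = (6 + (6 - 1*2))*4² = (6 + (6 - 2))*16 = (6 + 4)*16 = 10*16 = 160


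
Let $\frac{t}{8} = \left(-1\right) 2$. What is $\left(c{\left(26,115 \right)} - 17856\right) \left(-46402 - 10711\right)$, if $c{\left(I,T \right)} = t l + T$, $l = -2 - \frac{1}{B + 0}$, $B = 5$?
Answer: $\frac{5056156777}{5} \approx 1.0112 \cdot 10^{9}$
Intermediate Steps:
$t = -16$ ($t = 8 \left(\left(-1\right) 2\right) = 8 \left(-2\right) = -16$)
$l = - \frac{11}{5}$ ($l = -2 - \frac{1}{5 + 0} = -2 - \frac{1}{5} = - \frac{11}{5} \approx -2.2$)
$c{\left(I,T \right)} = \frac{176}{5} + T$ ($c{\left(I,T \right)} = \left(-16\right) \left(- \frac{11}{5}\right) + T = \frac{176}{5} + T$)
$\left(c{\left(26,115 \right)} - 17856\right) \left(-46402 - 10711\right) = \left(\left(\frac{176}{5} + 115\right) - 17856\right) \left(-46402 - 10711\right) = \left(\frac{751}{5} - 17856\right) \left(-57113\right) = \left(- \frac{88529}{5}\right) \left(-57113\right) = \frac{5056156777}{5}$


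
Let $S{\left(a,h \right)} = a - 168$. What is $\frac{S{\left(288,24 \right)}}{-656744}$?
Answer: $- \frac{15}{82093} \approx -0.00018272$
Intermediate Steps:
$S{\left(a,h \right)} = -168 + a$ ($S{\left(a,h \right)} = a - 168 = -168 + a$)
$\frac{S{\left(288,24 \right)}}{-656744} = \frac{-168 + 288}{-656744} = 120 \left(- \frac{1}{656744}\right) = - \frac{15}{82093}$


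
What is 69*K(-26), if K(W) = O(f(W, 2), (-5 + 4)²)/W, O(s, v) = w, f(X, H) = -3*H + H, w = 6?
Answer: -207/13 ≈ -15.923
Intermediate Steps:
f(X, H) = -2*H
O(s, v) = 6
K(W) = 6/W
69*K(-26) = 69*(6/(-26)) = 69*(6*(-1/26)) = 69*(-3/13) = -207/13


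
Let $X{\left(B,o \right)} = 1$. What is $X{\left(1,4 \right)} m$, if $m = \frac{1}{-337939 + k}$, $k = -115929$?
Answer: $- \frac{1}{453868} \approx -2.2033 \cdot 10^{-6}$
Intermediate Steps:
$m = - \frac{1}{453868}$ ($m = \frac{1}{-337939 - 115929} = \frac{1}{-453868} = - \frac{1}{453868} \approx -2.2033 \cdot 10^{-6}$)
$X{\left(1,4 \right)} m = 1 \left(- \frac{1}{453868}\right) = - \frac{1}{453868}$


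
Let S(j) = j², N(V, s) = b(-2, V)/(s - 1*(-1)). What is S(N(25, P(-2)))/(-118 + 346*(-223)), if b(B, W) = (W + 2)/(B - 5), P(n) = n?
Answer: -729/3786524 ≈ -0.00019252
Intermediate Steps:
b(B, W) = (2 + W)/(-5 + B)
N(V, s) = (-2/7 - V/7)/(1 + s) (N(V, s) = ((2 + V)/(-5 - 2))/(s - 1*(-1)) = ((2 + V)/(-7))/(s + 1) = (-(2 + V)/7)/(1 + s) = (-2/7 - V/7)/(1 + s))
S(N(25, P(-2)))/(-118 + 346*(-223)) = ((-2 - 1*25)/(7*(1 - 2)))²/(-118 + 346*(-223)) = ((⅐)*(-2 - 25)/(-1))²/(-118 - 77158) = ((⅐)*(-1)*(-27))²/(-77276) = (27/7)²*(-1/77276) = (729/49)*(-1/77276) = -729/3786524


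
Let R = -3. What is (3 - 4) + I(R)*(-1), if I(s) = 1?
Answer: -2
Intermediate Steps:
(3 - 4) + I(R)*(-1) = (3 - 4) + 1*(-1) = -1 - 1 = -2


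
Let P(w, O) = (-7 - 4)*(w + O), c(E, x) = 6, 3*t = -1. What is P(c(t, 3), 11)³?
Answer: -6539203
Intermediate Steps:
t = -⅓ (t = (⅓)*(-1) = -⅓ ≈ -0.33333)
P(w, O) = -11*O - 11*w (P(w, O) = -11*(O + w) = -11*O - 11*w)
P(c(t, 3), 11)³ = (-11*11 - 11*6)³ = (-121 - 66)³ = (-187)³ = -6539203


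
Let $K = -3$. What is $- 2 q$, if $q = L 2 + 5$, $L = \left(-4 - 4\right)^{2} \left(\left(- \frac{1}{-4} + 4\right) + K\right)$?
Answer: $-330$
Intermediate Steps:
$L = 80$ ($L = \left(-4 - 4\right)^{2} \left(\left(- \frac{1}{-4} + 4\right) - 3\right) = \left(-8\right)^{2} \left(\left(\left(-1\right) \left(- \frac{1}{4}\right) + 4\right) - 3\right) = 64 \left(\left(\frac{1}{4} + 4\right) - 3\right) = 64 \left(\frac{17}{4} - 3\right) = 64 \cdot \frac{5}{4} = 80$)
$q = 165$ ($q = 80 \cdot 2 + 5 = 160 + 5 = 165$)
$- 2 q = \left(-2\right) 165 = -330$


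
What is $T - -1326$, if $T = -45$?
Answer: $1281$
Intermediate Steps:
$T - -1326 = -45 - -1326 = -45 + 1326 = 1281$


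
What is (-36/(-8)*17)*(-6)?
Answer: -459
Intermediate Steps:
(-36/(-8)*17)*(-6) = (-36*(-1/8)*17)*(-6) = ((9/2)*17)*(-6) = (153/2)*(-6) = -459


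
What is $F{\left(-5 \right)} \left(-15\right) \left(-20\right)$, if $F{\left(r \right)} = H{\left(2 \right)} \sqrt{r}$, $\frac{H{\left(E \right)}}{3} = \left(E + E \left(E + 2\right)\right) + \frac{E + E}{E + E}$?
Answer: $9900 i \sqrt{5} \approx 22137.0 i$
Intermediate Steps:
$H{\left(E \right)} = 3 + 3 E + 3 E \left(2 + E\right)$ ($H{\left(E \right)} = 3 \left(\left(E + E \left(E + 2\right)\right) + \frac{E + E}{E + E}\right) = 3 \left(\left(E + E \left(2 + E\right)\right) + \frac{2 E}{2 E}\right) = 3 \left(\left(E + E \left(2 + E\right)\right) + 2 E \frac{1}{2 E}\right) = 3 \left(\left(E + E \left(2 + E\right)\right) + 1\right) = 3 \left(1 + E + E \left(2 + E\right)\right) = 3 + 3 E + 3 E \left(2 + E\right)$)
$F{\left(r \right)} = 33 \sqrt{r}$ ($F{\left(r \right)} = \left(3 + 3 \cdot 2^{2} + 9 \cdot 2\right) \sqrt{r} = \left(3 + 3 \cdot 4 + 18\right) \sqrt{r} = \left(3 + 12 + 18\right) \sqrt{r} = 33 \sqrt{r}$)
$F{\left(-5 \right)} \left(-15\right) \left(-20\right) = 33 \sqrt{-5} \left(-15\right) \left(-20\right) = 33 i \sqrt{5} \left(-15\right) \left(-20\right) = - 495 i \sqrt{5} \left(-20\right) = 9900 i \sqrt{5}$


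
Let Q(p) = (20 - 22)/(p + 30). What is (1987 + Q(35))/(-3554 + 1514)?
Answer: -43051/44200 ≈ -0.97400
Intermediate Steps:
Q(p) = -2/(30 + p)
(1987 + Q(35))/(-3554 + 1514) = (1987 - 2/(30 + 35))/(-3554 + 1514) = (1987 - 2/65)/(-2040) = (1987 - 2*1/65)*(-1/2040) = (1987 - 2/65)*(-1/2040) = (129153/65)*(-1/2040) = -43051/44200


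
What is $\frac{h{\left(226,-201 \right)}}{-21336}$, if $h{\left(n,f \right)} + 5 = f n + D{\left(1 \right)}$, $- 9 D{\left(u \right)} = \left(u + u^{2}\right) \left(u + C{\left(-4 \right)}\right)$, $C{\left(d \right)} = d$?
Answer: $\frac{136291}{64008} \approx 2.1293$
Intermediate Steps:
$D{\left(u \right)} = - \frac{\left(-4 + u\right) \left(u + u^{2}\right)}{9}$ ($D{\left(u \right)} = - \frac{\left(u + u^{2}\right) \left(u - 4\right)}{9} = - \frac{\left(u + u^{2}\right) \left(-4 + u\right)}{9} = - \frac{\left(-4 + u\right) \left(u + u^{2}\right)}{9}$)
$h{\left(n,f \right)} = - \frac{13}{3} + f n$ ($h{\left(n,f \right)} = -5 + \left(f n + \frac{1}{9} \cdot 1 \left(4 - 1^{2} + 3 \cdot 1\right)\right) = -5 + \left(f n + \frac{1}{9} \cdot 1 \left(4 - 1 + 3\right)\right) = -5 + \left(f n + \frac{1}{9} \cdot 1 \cdot 6\right) = -5 + \left(f n + \frac{2}{3}\right) = -5 + \left(\frac{2}{3} + f n\right) = - \frac{13}{3} + f n$)
$\frac{h{\left(226,-201 \right)}}{-21336} = \frac{- \frac{13}{3} - 45426}{-21336} = \left(- \frac{13}{3} - 45426\right) \left(- \frac{1}{21336}\right) = \left(- \frac{136291}{3}\right) \left(- \frac{1}{21336}\right) = \frac{136291}{64008}$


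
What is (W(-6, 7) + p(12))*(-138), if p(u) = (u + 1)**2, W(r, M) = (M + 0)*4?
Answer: -27186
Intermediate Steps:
W(r, M) = 4*M (W(r, M) = M*4 = 4*M)
p(u) = (1 + u)**2
(W(-6, 7) + p(12))*(-138) = (4*7 + (1 + 12)**2)*(-138) = (28 + 13**2)*(-138) = (28 + 169)*(-138) = 197*(-138) = -27186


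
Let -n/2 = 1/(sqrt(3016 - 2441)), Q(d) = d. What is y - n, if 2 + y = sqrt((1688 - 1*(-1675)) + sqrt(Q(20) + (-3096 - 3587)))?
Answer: -2 + sqrt(3363 + I*sqrt(6663)) + 2*sqrt(23)/115 ≈ 56.079 + 0.70374*I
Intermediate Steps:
n = -2*sqrt(23)/115 (n = -2/sqrt(3016 - 2441) = -2*sqrt(23)/115 ≈ -0.083406)
y = -2 + sqrt(3363 + I*sqrt(6663)) (y = -2 + sqrt((1688 - 1*(-1675)) + sqrt(20 + (-3096 - 3587))) = -2 + sqrt((1688 + 1675) + sqrt(20 - 6683)) = -2 + sqrt(3363 + sqrt(-6663)) = -2 + sqrt(3363 + I*sqrt(6663)) ≈ 55.996 + 0.70374*I)
y - n = (-2 + sqrt(3363 + I*sqrt(6663))) - (-2)*sqrt(23)/115 = (-2 + sqrt(3363 + I*sqrt(6663))) + 2*sqrt(23)/115 = -2 + sqrt(3363 + I*sqrt(6663)) + 2*sqrt(23)/115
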